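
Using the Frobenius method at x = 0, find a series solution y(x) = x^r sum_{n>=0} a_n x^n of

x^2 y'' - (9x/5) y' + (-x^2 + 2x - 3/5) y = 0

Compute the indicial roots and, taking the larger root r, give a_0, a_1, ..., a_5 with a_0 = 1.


Write in Frobenius form y'' + (p(x)/x) y' + (q(x)/x^2) y = 0:
  p(x) = -9/5,  q(x) = -x^2 + 2x - 3/5.
Indicial equation: r(r-1) + (-9/5) r + (-3/5) = 0 -> roots r_1 = 3, r_2 = -1/5.
Take r = r_1 = 3. Let y(x) = x^r sum_{n>=0} a_n x^n with a_0 = 1.
Substitute y = x^r sum a_n x^n and match x^{r+n}. The recurrence is
  D(n) a_n + 2 a_{n-1} - 1 a_{n-2} = 0,  where D(n) = (r+n)(r+n-1) + (-9/5)(r+n) + (-3/5).
  a_n = [-2 a_{n-1} + 1 a_{n-2}] / D(n).
Since the indicial polynomial factors as (r - r_1)(r - r_2), D(n) = (r_1 + n - r_1)(r_1 + n - r_2) = n(n + 16/5).
Evaluating step by step (a_0 = 1):
  n = 1: D(1) = 1(1 + 16/5) = 21/5; numerator = -2(1) = -2; a_1 = (-2)/(21/5) = -10/21
  n = 2: D(2) = 2(2 + 16/5) = 52/5; numerator = -2(-10/21) + 1(1) = 41/21; a_2 = (41/21)/(52/5) = 205/1092
  n = 3: D(3) = 3(3 + 16/5) = 93/5; numerator = -2(205/1092) + 1(-10/21) = -155/182; a_3 = (-155/182)/(93/5) = -25/546
  n = 4: D(4) = 4(4 + 16/5) = 144/5; numerator = -2(-25/546) + 1(205/1092) = 305/1092; a_4 = (305/1092)/(144/5) = 1525/157248
  n = 5: D(5) = 5(5 + 16/5) = 41; numerator = -2(1525/157248) + 1(-25/546) = -5125/78624; a_5 = (-5125/78624)/(41) = -125/78624

r = 3; a_0 = 1; a_1 = -10/21; a_2 = 205/1092; a_3 = -25/546; a_4 = 1525/157248; a_5 = -125/78624


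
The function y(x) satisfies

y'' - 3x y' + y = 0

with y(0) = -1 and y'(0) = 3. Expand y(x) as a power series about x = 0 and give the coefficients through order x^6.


Ansatz: y(x) = sum_{n>=0} a_n x^n, so y'(x) = sum_{n>=1} n a_n x^(n-1) and y''(x) = sum_{n>=2} n(n-1) a_n x^(n-2).
Substitute into P(x) y'' + Q(x) y' + R(x) y = 0 with P(x) = 1, Q(x) = -3x, R(x) = 1, and match powers of x.
Initial conditions: a_0 = -1, a_1 = 3.
Setting the coefficient of each power of x to zero and solving order by order (substituting the coefficients already found):
  x^0: 2 a_2 + a_0 = 0  ->  2 a_2 = -a_0 = 1  ->  a_2 = 1/2
  x^1: 6 a_3 - 2 a_1 = 0  ->  6 a_3 = 2 a_1 = 6  ->  a_3 = 1
  x^2: 12 a_4 - 5 a_2 = 0  ->  12 a_4 = 5 a_2 = 5/2  ->  a_4 = 5/24
  x^3: 20 a_5 - 8 a_3 = 0  ->  20 a_5 = 8 a_3 = 8  ->  a_5 = 2/5
  x^4: 30 a_6 - 11 a_4 = 0  ->  30 a_6 = 11 a_4 = 55/24  ->  a_6 = 11/144
Truncated series: y(x) = -1 + 3 x + (1/2) x^2 + x^3 + (5/24) x^4 + (2/5) x^5 + (11/144) x^6 + O(x^7).

a_0 = -1; a_1 = 3; a_2 = 1/2; a_3 = 1; a_4 = 5/24; a_5 = 2/5; a_6 = 11/144


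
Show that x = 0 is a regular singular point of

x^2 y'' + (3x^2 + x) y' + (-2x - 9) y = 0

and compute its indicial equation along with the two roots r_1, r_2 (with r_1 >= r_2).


Divide by x^2 to reach normal form y'' + P_1(x) y' + P_2(x) y = 0 with P_1(x) = 3 + 1/x and P_2(x) = -2/x - 9/x^2.
x = 0 is a singular point because the y'-coefficient 3 + 1/x has a pole at x = 0 and the y-coefficient -2/x - 9/x^2 has a pole at x = 0.
It is a regular singular point because x P_1(x) = p(x) = 3x + 1 and x^2 P_2(x) = q(x) = -2x - 9 are polynomials, hence analytic at x = 0.
p(0) = 1,  q(0) = -9.
Indicial equation: r(r-1) + p(0) r + q(0) = 0, i.e. r^2 + (p(0) - 1) r + q(0) = 0, i.e. r^2 - 9 = 0.
Discriminant: (0)^2 - 4(-9) = 36, so r = (0 ± 6)/2.
Solving: r_1 = 3, r_2 = -3.

indicial: r^2 - 9 = 0; roots r_1 = 3, r_2 = -3


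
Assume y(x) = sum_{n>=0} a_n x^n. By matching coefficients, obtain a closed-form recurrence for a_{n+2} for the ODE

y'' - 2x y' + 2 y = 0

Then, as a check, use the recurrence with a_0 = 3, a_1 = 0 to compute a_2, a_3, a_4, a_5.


Substitute y = sum_n a_n x^n.
y''(x) has coefficient (n+2)(n+1) a_{n+2} at x^n;
-2 x y'(x) has coefficient -2 n a_n at x^n (shift);
2 y(x) has coefficient 2 a_n at x^n.
Matching x^n: (n+2)(n+1) a_{n+2} + (-2n + 2) a_n = 0.
Thus a_{n+2} = (2n - 2) / ((n+1)(n+2)) * a_n.

Check with a_0 = 3, a_1 = 0 (apply the recurrence for n = 0, 1, 2, 3): a_0 = 3, a_1 = 0, a_2 = -3, a_3 = 0, a_4 = -1/2, a_5 = 0.

a_(n+2) = (2n - 2) / ((n+1)(n+2)) * a_n; check: a_0 = 3, a_1 = 0, a_2 = -3, a_3 = 0, a_4 = -1/2, a_5 = 0


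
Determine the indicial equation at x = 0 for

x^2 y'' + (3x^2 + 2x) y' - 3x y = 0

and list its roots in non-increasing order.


Divide by x^2 to reach normal form y'' + P_1(x) y' + P_2(x) y = 0 with P_1(x) = 3 + 2/x and P_2(x) = -3/x.
x = 0 is a singular point because the y'-coefficient 3 + 2/x has a pole at x = 0 and the y-coefficient -3/x has a pole at x = 0.
It is a regular singular point because x P_1(x) = p(x) = 3x + 2 and x^2 P_2(x) = q(x) = -3x are polynomials, hence analytic at x = 0.
p(0) = 2,  q(0) = 0.
Indicial equation: r(r-1) + p(0) r + q(0) = 0, i.e. r^2 + (p(0) - 1) r + q(0) = 0, i.e. r^2 + 1 r = 0.
Discriminant: (1)^2 - 4(0) = 1, so r = (-1 ± 1)/2.
Solving: r_1 = 0, r_2 = -1.

indicial: r^2 + 1 r = 0; roots r_1 = 0, r_2 = -1


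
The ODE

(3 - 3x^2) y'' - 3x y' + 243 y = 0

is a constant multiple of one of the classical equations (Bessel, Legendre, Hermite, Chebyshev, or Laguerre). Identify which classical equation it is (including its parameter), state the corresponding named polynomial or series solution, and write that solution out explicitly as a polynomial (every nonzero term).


All three coefficients share the factor 3; dividing through by 3 gives  (1 - x^2) y'' - x y' + 81 y = 0.
This matches the Chebyshev equation (1 - x^2) y'' - x y' + n^2 y = 0 (note the -x y' term, not -2x y') with n^2 = 81, so n = 9; the polynomial solution is T_9(x).
With y = sum_k a_k x^k, matching x^k gives (k+2)(k+1) a_{k+2} = (k^2 - n^2) a_k = (k - 9)(k + 9) a_k. The right side vanishes at k = 9, so the series with the parity of 9 terminates at degree 9.
Standard normalization: leading coefficient of T_n is 2^(n-1), so a_9 = 2^8 = 256. Work downward with a_k = (k+1)(k+2) a_{k+2} / ((k - 9)(k + 9)):
  a_7 = (8)(9)(256) / ((7 - 9)(7 + 9)) = 18432/(-32) = -576
  a_5 = (6)(7)(-576) / ((5 - 9)(5 + 9)) = -24192/(-56) = 432
  a_3 = (4)(5)(432) / ((3 - 9)(3 + 9)) = 8640/(-72) = -120
  a_1 = (2)(3)(-120) / ((1 - 9)(1 + 9)) = -720/(-80) = 9
Hence T_9(x) = 256 x^9 - 576 x^7 + 432 x^5 - 120 x^3 + 9 x.

T_9(x); series = 256 x^9 - 576 x^7 + 432 x^5 - 120 x^3 + 9 x


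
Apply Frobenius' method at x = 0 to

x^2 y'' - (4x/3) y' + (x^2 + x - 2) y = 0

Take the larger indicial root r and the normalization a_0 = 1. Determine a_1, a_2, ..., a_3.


Write in Frobenius form y'' + (p(x)/x) y' + (q(x)/x^2) y = 0:
  p(x) = -4/3,  q(x) = x^2 + x - 2.
Indicial equation: r(r-1) + (-4/3) r + (-2) = 0 -> roots r_1 = 3, r_2 = -2/3.
Take r = r_1 = 3. Let y(x) = x^r sum_{n>=0} a_n x^n with a_0 = 1.
Substitute y = x^r sum a_n x^n and match x^{r+n}. The recurrence is
  D(n) a_n + 1 a_{n-1} + 1 a_{n-2} = 0,  where D(n) = (r+n)(r+n-1) + (-4/3)(r+n) + (-2).
  a_n = [-1 a_{n-1} - 1 a_{n-2}] / D(n).
Since the indicial polynomial factors as (r - r_1)(r - r_2), D(n) = (r_1 + n - r_1)(r_1 + n - r_2) = n(n + 11/3).
Evaluating step by step (a_0 = 1):
  n = 1: D(1) = 1(1 + 11/3) = 14/3; numerator = -1(1) = -1; a_1 = (-1)/(14/3) = -3/14
  n = 2: D(2) = 2(2 + 11/3) = 34/3; numerator = -1(-3/14) - 1(1) = -11/14; a_2 = (-11/14)/(34/3) = -33/476
  n = 3: D(3) = 3(3 + 11/3) = 20; numerator = -1(-33/476) - 1(-3/14) = 135/476; a_3 = (135/476)/(20) = 27/1904

r = 3; a_0 = 1; a_1 = -3/14; a_2 = -33/476; a_3 = 27/1904


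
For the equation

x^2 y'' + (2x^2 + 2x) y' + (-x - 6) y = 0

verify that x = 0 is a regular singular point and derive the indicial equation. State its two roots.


Divide by x^2 to reach normal form y'' + P_1(x) y' + P_2(x) y = 0 with P_1(x) = 2 + 2/x and P_2(x) = -1/x - 6/x^2.
x = 0 is a singular point because the y'-coefficient 2 + 2/x has a pole at x = 0 and the y-coefficient -1/x - 6/x^2 has a pole at x = 0.
It is a regular singular point because x P_1(x) = p(x) = 2x + 2 and x^2 P_2(x) = q(x) = -x - 6 are polynomials, hence analytic at x = 0.
p(0) = 2,  q(0) = -6.
Indicial equation: r(r-1) + p(0) r + q(0) = 0, i.e. r^2 + (p(0) - 1) r + q(0) = 0, i.e. r^2 + 1 r - 6 = 0.
Discriminant: (1)^2 - 4(-6) = 25, so r = (-1 ± 5)/2.
Solving: r_1 = 2, r_2 = -3.

indicial: r^2 + 1 r - 6 = 0; roots r_1 = 2, r_2 = -3


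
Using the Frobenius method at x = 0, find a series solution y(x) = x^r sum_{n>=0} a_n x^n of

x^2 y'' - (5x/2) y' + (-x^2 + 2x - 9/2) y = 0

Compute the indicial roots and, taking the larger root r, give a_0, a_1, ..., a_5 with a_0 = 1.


Write in Frobenius form y'' + (p(x)/x) y' + (q(x)/x^2) y = 0:
  p(x) = -5/2,  q(x) = -x^2 + 2x - 9/2.
Indicial equation: r(r-1) + (-5/2) r + (-9/2) = 0 -> roots r_1 = 9/2, r_2 = -1.
Take r = r_1 = 9/2. Let y(x) = x^r sum_{n>=0} a_n x^n with a_0 = 1.
Substitute y = x^r sum a_n x^n and match x^{r+n}. The recurrence is
  D(n) a_n + 2 a_{n-1} - 1 a_{n-2} = 0,  where D(n) = (r+n)(r+n-1) + (-5/2)(r+n) + (-9/2).
  a_n = [-2 a_{n-1} + 1 a_{n-2}] / D(n).
Since the indicial polynomial factors as (r - r_1)(r - r_2), D(n) = (r_1 + n - r_1)(r_1 + n - r_2) = n(n + 11/2).
Evaluating step by step (a_0 = 1):
  n = 1: D(1) = 1(1 + 11/2) = 13/2; numerator = -2(1) = -2; a_1 = (-2)/(13/2) = -4/13
  n = 2: D(2) = 2(2 + 11/2) = 15; numerator = -2(-4/13) + 1(1) = 21/13; a_2 = (21/13)/(15) = 7/65
  n = 3: D(3) = 3(3 + 11/2) = 51/2; numerator = -2(7/65) + 1(-4/13) = -34/65; a_3 = (-34/65)/(51/2) = -4/195
  n = 4: D(4) = 4(4 + 11/2) = 38; numerator = -2(-4/195) + 1(7/65) = 29/195; a_4 = (29/195)/(38) = 29/7410
  n = 5: D(5) = 5(5 + 11/2) = 105/2; numerator = -2(29/7410) + 1(-4/195) = -7/247; a_5 = (-7/247)/(105/2) = -2/3705

r = 9/2; a_0 = 1; a_1 = -4/13; a_2 = 7/65; a_3 = -4/195; a_4 = 29/7410; a_5 = -2/3705


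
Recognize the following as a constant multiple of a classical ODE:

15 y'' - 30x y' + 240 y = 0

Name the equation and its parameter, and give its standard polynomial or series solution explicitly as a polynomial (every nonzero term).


All three coefficients share the factor 15; dividing through by 15 gives  y'' - 2x y' + 16 y = 0.
This matches the Hermite equation y'' - 2x y' + 2n y = 0 with 2n = 16, so n = 8; the polynomial solution is H_8(x).
With y = sum_k a_k x^k, matching x^k gives (k+2)(k+1) a_{k+2} = 2(k - n) a_k = 2(k - 8) a_k. The right side vanishes at k = 8, so the series with the parity of 8 terminates at degree 8.
Standard normalization: leading coefficient of H_n is 2^n, so a_8 = 2^8 = 256. Work downward with a_k = (k+1)(k+2) a_{k+2} / (2(k - n)):
  a_6 = (7)(8)(256) / (2(6 - 8)) = 14336/(-4) = -3584
  a_4 = (5)(6)(-3584) / (2(4 - 8)) = -107520/(-8) = 13440
  a_2 = (3)(4)(13440) / (2(2 - 8)) = 161280/(-12) = -13440
  a_0 = (1)(2)(-13440) / (2(0 - 8)) = -26880/(-16) = 1680
Hence H_8(x) = 256 x^8 - 3584 x^6 + 13440 x^4 - 13440 x^2 + 1680.

H_8(x); series = 256 x^8 - 3584 x^6 + 13440 x^4 - 13440 x^2 + 1680


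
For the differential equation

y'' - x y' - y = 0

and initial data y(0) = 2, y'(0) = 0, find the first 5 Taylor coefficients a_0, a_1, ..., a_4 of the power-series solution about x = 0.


Ansatz: y(x) = sum_{n>=0} a_n x^n, so y'(x) = sum_{n>=1} n a_n x^(n-1) and y''(x) = sum_{n>=2} n(n-1) a_n x^(n-2).
Substitute into P(x) y'' + Q(x) y' + R(x) y = 0 with P(x) = 1, Q(x) = -x, R(x) = -1, and match powers of x.
Initial conditions: a_0 = 2, a_1 = 0.
Setting the coefficient of each power of x to zero and solving order by order (substituting the coefficients already found):
  x^0: 2 a_2 - a_0 = 0  ->  2 a_2 = a_0 = 2  ->  a_2 = 1
  x^1: 6 a_3 - 2 a_1 = 0  ->  6 a_3 = 2 a_1 = 0  ->  a_3 = 0
  x^2: 12 a_4 - 3 a_2 = 0  ->  12 a_4 = 3 a_2 = 3  ->  a_4 = 1/4
Truncated series: y(x) = 2 + x^2 + (1/4) x^4 + O(x^5).

a_0 = 2; a_1 = 0; a_2 = 1; a_3 = 0; a_4 = 1/4


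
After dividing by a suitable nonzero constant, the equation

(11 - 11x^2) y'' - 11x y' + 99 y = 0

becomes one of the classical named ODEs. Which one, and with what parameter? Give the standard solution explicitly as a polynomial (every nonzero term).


All three coefficients share the factor 11; dividing through by 11 gives  (1 - x^2) y'' - x y' + 9 y = 0.
This matches the Chebyshev equation (1 - x^2) y'' - x y' + n^2 y = 0 (note the -x y' term, not -2x y') with n^2 = 9, so n = 3; the polynomial solution is T_3(x).
With y = sum_k a_k x^k, matching x^k gives (k+2)(k+1) a_{k+2} = (k^2 - n^2) a_k = (k - 3)(k + 3) a_k. The right side vanishes at k = 3, so the series with the parity of 3 terminates at degree 3.
Standard normalization: leading coefficient of T_n is 2^(n-1), so a_3 = 2^2 = 4. Work downward with a_k = (k+1)(k+2) a_{k+2} / ((k - 3)(k + 3)):
  a_1 = (2)(3)(4) / ((1 - 3)(1 + 3)) = 24/(-8) = -3
Hence T_3(x) = 4 x^3 - 3 x.

T_3(x); series = 4 x^3 - 3 x


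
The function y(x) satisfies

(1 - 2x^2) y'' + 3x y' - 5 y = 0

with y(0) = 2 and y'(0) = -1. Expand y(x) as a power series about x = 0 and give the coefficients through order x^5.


Ansatz: y(x) = sum_{n>=0} a_n x^n, so y'(x) = sum_{n>=1} n a_n x^(n-1) and y''(x) = sum_{n>=2} n(n-1) a_n x^(n-2).
Substitute into P(x) y'' + Q(x) y' + R(x) y = 0 with P(x) = 1 - 2x^2, Q(x) = 3x, R(x) = -5, and match powers of x.
Initial conditions: a_0 = 2, a_1 = -1.
Setting the coefficient of each power of x to zero and solving order by order (substituting the coefficients already found):
  x^0: 2 a_2 - 5 a_0 = 0  ->  2 a_2 = 5 a_0 = 10  ->  a_2 = 5
  x^1: 6 a_3 - 2 a_1 = 0  ->  6 a_3 = 2 a_1 = -2  ->  a_3 = -1/3
  x^2: 12 a_4 - 3 a_2 = 0  ->  12 a_4 = 3 a_2 = 15  ->  a_4 = 5/4
  x^3: 20 a_5 - 8 a_3 = 0  ->  20 a_5 = 8 a_3 = -8/3  ->  a_5 = -2/15
Truncated series: y(x) = 2 - x + 5 x^2 - (1/3) x^3 + (5/4) x^4 - (2/15) x^5 + O(x^6).

a_0 = 2; a_1 = -1; a_2 = 5; a_3 = -1/3; a_4 = 5/4; a_5 = -2/15


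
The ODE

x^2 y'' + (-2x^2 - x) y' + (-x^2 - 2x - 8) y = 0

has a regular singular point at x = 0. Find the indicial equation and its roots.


Divide by x^2 to reach normal form y'' + P_1(x) y' + P_2(x) y = 0 with P_1(x) = -2 - 1/x and P_2(x) = -1 - 2/x - 8/x^2.
x = 0 is a singular point because the y'-coefficient -2 - 1/x has a pole at x = 0 and the y-coefficient -1 - 2/x - 8/x^2 has a pole at x = 0.
It is a regular singular point because x P_1(x) = p(x) = -2x - 1 and x^2 P_2(x) = q(x) = -x^2 - 2x - 8 are polynomials, hence analytic at x = 0.
p(0) = -1,  q(0) = -8.
Indicial equation: r(r-1) + p(0) r + q(0) = 0, i.e. r^2 + (p(0) - 1) r + q(0) = 0, i.e. r^2 - 2 r - 8 = 0.
Discriminant: (-2)^2 - 4(-8) = 36, so r = (2 ± 6)/2.
Solving: r_1 = 4, r_2 = -2.

indicial: r^2 - 2 r - 8 = 0; roots r_1 = 4, r_2 = -2


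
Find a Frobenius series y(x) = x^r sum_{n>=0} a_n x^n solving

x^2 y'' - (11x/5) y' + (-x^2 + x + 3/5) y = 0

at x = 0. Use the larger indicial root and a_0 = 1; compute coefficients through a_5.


Write in Frobenius form y'' + (p(x)/x) y' + (q(x)/x^2) y = 0:
  p(x) = -11/5,  q(x) = -x^2 + x + 3/5.
Indicial equation: r(r-1) + (-11/5) r + (3/5) = 0 -> roots r_1 = 3, r_2 = 1/5.
Take r = r_1 = 3. Let y(x) = x^r sum_{n>=0} a_n x^n with a_0 = 1.
Substitute y = x^r sum a_n x^n and match x^{r+n}. The recurrence is
  D(n) a_n + 1 a_{n-1} - 1 a_{n-2} = 0,  where D(n) = (r+n)(r+n-1) + (-11/5)(r+n) + (3/5).
  a_n = [-1 a_{n-1} + 1 a_{n-2}] / D(n).
Since the indicial polynomial factors as (r - r_1)(r - r_2), D(n) = (r_1 + n - r_1)(r_1 + n - r_2) = n(n + 14/5).
Evaluating step by step (a_0 = 1):
  n = 1: D(1) = 1(1 + 14/5) = 19/5; numerator = -1(1) = -1; a_1 = (-1)/(19/5) = -5/19
  n = 2: D(2) = 2(2 + 14/5) = 48/5; numerator = -1(-5/19) + 1(1) = 24/19; a_2 = (24/19)/(48/5) = 5/38
  n = 3: D(3) = 3(3 + 14/5) = 87/5; numerator = -1(5/38) + 1(-5/19) = -15/38; a_3 = (-15/38)/(87/5) = -25/1102
  n = 4: D(4) = 4(4 + 14/5) = 136/5; numerator = -1(-25/1102) + 1(5/38) = 85/551; a_4 = (85/551)/(136/5) = 25/4408
  n = 5: D(5) = 5(5 + 14/5) = 39; numerator = -1(25/4408) + 1(-25/1102) = -125/4408; a_5 = (-125/4408)/(39) = -125/171912

r = 3; a_0 = 1; a_1 = -5/19; a_2 = 5/38; a_3 = -25/1102; a_4 = 25/4408; a_5 = -125/171912


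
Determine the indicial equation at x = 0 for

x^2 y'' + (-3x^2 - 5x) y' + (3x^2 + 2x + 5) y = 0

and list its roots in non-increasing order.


Divide by x^2 to reach normal form y'' + P_1(x) y' + P_2(x) y = 0 with P_1(x) = -3 - 5/x and P_2(x) = 3 + 2/x + 5/x^2.
x = 0 is a singular point because the y'-coefficient -3 - 5/x has a pole at x = 0 and the y-coefficient 3 + 2/x + 5/x^2 has a pole at x = 0.
It is a regular singular point because x P_1(x) = p(x) = -3x - 5 and x^2 P_2(x) = q(x) = 3x^2 + 2x + 5 are polynomials, hence analytic at x = 0.
p(0) = -5,  q(0) = 5.
Indicial equation: r(r-1) + p(0) r + q(0) = 0, i.e. r^2 + (p(0) - 1) r + q(0) = 0, i.e. r^2 - 6 r + 5 = 0.
Discriminant: (-6)^2 - 4(5) = 16, so r = (6 ± 4)/2.
Solving: r_1 = 5, r_2 = 1.

indicial: r^2 - 6 r + 5 = 0; roots r_1 = 5, r_2 = 1


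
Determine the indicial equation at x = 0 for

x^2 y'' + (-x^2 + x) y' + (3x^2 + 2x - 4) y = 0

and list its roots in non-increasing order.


Divide by x^2 to reach normal form y'' + P_1(x) y' + P_2(x) y = 0 with P_1(x) = -1 + 1/x and P_2(x) = 3 + 2/x - 4/x^2.
x = 0 is a singular point because the y'-coefficient -1 + 1/x has a pole at x = 0 and the y-coefficient 3 + 2/x - 4/x^2 has a pole at x = 0.
It is a regular singular point because x P_1(x) = p(x) = 1 - x and x^2 P_2(x) = q(x) = 3x^2 + 2x - 4 are polynomials, hence analytic at x = 0.
p(0) = 1,  q(0) = -4.
Indicial equation: r(r-1) + p(0) r + q(0) = 0, i.e. r^2 + (p(0) - 1) r + q(0) = 0, i.e. r^2 - 4 = 0.
Discriminant: (0)^2 - 4(-4) = 16, so r = (0 ± 4)/2.
Solving: r_1 = 2, r_2 = -2.

indicial: r^2 - 4 = 0; roots r_1 = 2, r_2 = -2


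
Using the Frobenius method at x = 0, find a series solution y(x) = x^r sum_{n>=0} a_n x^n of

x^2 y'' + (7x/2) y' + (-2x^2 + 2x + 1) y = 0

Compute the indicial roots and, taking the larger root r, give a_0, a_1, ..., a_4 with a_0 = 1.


Write in Frobenius form y'' + (p(x)/x) y' + (q(x)/x^2) y = 0:
  p(x) = 7/2,  q(x) = -2x^2 + 2x + 1.
Indicial equation: r(r-1) + (7/2) r + (1) = 0 -> roots r_1 = -1/2, r_2 = -2.
Take r = r_1 = -1/2. Let y(x) = x^r sum_{n>=0} a_n x^n with a_0 = 1.
Substitute y = x^r sum a_n x^n and match x^{r+n}. The recurrence is
  D(n) a_n + 2 a_{n-1} - 2 a_{n-2} = 0,  where D(n) = (r+n)(r+n-1) + (7/2)(r+n) + (1).
  a_n = [-2 a_{n-1} + 2 a_{n-2}] / D(n).
Since the indicial polynomial factors as (r - r_1)(r - r_2), D(n) = (r_1 + n - r_1)(r_1 + n - r_2) = n(n + 3/2).
Evaluating step by step (a_0 = 1):
  n = 1: D(1) = 1(1 + 3/2) = 5/2; numerator = -2(1) = -2; a_1 = (-2)/(5/2) = -4/5
  n = 2: D(2) = 2(2 + 3/2) = 7; numerator = -2(-4/5) + 2(1) = 18/5; a_2 = (18/5)/(7) = 18/35
  n = 3: D(3) = 3(3 + 3/2) = 27/2; numerator = -2(18/35) + 2(-4/5) = -92/35; a_3 = (-92/35)/(27/2) = -184/945
  n = 4: D(4) = 4(4 + 3/2) = 22; numerator = -2(-184/945) + 2(18/35) = 268/189; a_4 = (268/189)/(22) = 134/2079

r = -1/2; a_0 = 1; a_1 = -4/5; a_2 = 18/35; a_3 = -184/945; a_4 = 134/2079


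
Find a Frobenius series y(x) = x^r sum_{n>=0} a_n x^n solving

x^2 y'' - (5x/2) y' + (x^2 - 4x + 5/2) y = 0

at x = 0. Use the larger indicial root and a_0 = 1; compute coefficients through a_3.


Write in Frobenius form y'' + (p(x)/x) y' + (q(x)/x^2) y = 0:
  p(x) = -5/2,  q(x) = x^2 - 4x + 5/2.
Indicial equation: r(r-1) + (-5/2) r + (5/2) = 0 -> roots r_1 = 5/2, r_2 = 1.
Take r = r_1 = 5/2. Let y(x) = x^r sum_{n>=0} a_n x^n with a_0 = 1.
Substitute y = x^r sum a_n x^n and match x^{r+n}. The recurrence is
  D(n) a_n - 4 a_{n-1} + 1 a_{n-2} = 0,  where D(n) = (r+n)(r+n-1) + (-5/2)(r+n) + (5/2).
  a_n = [4 a_{n-1} - 1 a_{n-2}] / D(n).
Since the indicial polynomial factors as (r - r_1)(r - r_2), D(n) = (r_1 + n - r_1)(r_1 + n - r_2) = n(n + 3/2).
Evaluating step by step (a_0 = 1):
  n = 1: D(1) = 1(1 + 3/2) = 5/2; numerator = 4(1) = 4; a_1 = (4)/(5/2) = 8/5
  n = 2: D(2) = 2(2 + 3/2) = 7; numerator = 4(8/5) - 1(1) = 27/5; a_2 = (27/5)/(7) = 27/35
  n = 3: D(3) = 3(3 + 3/2) = 27/2; numerator = 4(27/35) - 1(8/5) = 52/35; a_3 = (52/35)/(27/2) = 104/945

r = 5/2; a_0 = 1; a_1 = 8/5; a_2 = 27/35; a_3 = 104/945


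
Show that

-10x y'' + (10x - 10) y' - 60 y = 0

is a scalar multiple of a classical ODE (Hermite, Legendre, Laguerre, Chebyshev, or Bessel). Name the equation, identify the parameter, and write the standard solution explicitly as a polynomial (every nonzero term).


All three coefficients share the factor -10; dividing through by -10 gives  x y'' + (1 - x) y' + 6 y = 0.
This matches the Laguerre equation x y'' + (1 - x) y' + n y = 0 with n = 6; the polynomial solution is L_6(x).
With y = sum_k a_k x^k, matching x^k gives (k+1)k a_{k+1} + (k+1) a_{k+1} - k a_k + n a_k = 0, i.e. (k+1)^2 a_{k+1} = (k - n) a_k = (k - 6) a_k. The right side vanishes at k = 6, so the series terminates at degree 6.
Standard normalization L_n(0) = 1 gives a_0 = 1. Work upward with a_{k+1} = (k - 6) a_k / (k+1)^2:
  a_1 = (0 - 6)(1) / 1^2 = -6/1 = -6
  a_2 = (1 - 6)(-6) / 2^2 = 30/4 = 15/2
  a_3 = (2 - 6)(15/2) / 3^2 = -30/9 = -10/3
  a_4 = (3 - 6)(-10/3) / 4^2 = 10/16 = 5/8
  a_5 = (4 - 6)(5/8) / 5^2 = (-5/4)/25 = -1/20
  a_6 = (5 - 6)(-1/20) / 6^2 = (1/20)/36 = 1/720
Hence L_6(x) = x^6/720 - x^5/20 + 5 x^4/8 - 10 x^3/3 + 15 x^2/2 - 6 x + 1.

L_6(x); series = x^6/720 - x^5/20 + 5 x^4/8 - 10 x^3/3 + 15 x^2/2 - 6 x + 1


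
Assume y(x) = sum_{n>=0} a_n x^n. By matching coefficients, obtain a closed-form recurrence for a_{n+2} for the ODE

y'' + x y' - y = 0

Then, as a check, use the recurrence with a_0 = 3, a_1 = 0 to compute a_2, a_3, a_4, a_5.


Substitute y = sum_n a_n x^n.
y''(x) has coefficient (n+2)(n+1) a_{n+2} at x^n;
x y'(x) has coefficient n a_n at x^n (shift);
-y(x) has coefficient -1 a_n at x^n.
Matching x^n: (n+2)(n+1) a_{n+2} + (n - 1) a_n = 0.
Thus a_{n+2} = (-n + 1) / ((n+1)(n+2)) * a_n.

Check with a_0 = 3, a_1 = 0 (apply the recurrence for n = 0, 1, 2, 3): a_0 = 3, a_1 = 0, a_2 = 3/2, a_3 = 0, a_4 = -1/8, a_5 = 0.

a_(n+2) = (-n + 1) / ((n+1)(n+2)) * a_n; check: a_0 = 3, a_1 = 0, a_2 = 3/2, a_3 = 0, a_4 = -1/8, a_5 = 0


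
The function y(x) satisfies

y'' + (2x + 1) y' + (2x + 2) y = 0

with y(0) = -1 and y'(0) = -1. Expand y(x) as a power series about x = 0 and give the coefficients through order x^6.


Ansatz: y(x) = sum_{n>=0} a_n x^n, so y'(x) = sum_{n>=1} n a_n x^(n-1) and y''(x) = sum_{n>=2} n(n-1) a_n x^(n-2).
Substitute into P(x) y'' + Q(x) y' + R(x) y = 0 with P(x) = 1, Q(x) = 2x + 1, R(x) = 2x + 2, and match powers of x.
Initial conditions: a_0 = -1, a_1 = -1.
Setting the coefficient of each power of x to zero and solving order by order (substituting the coefficients already found):
  x^0: 2 a_2 + a_1 + 2 a_0 = 0  ->  2 a_2 = -a_1 - 2 a_0 = 3  ->  a_2 = 3/2
  x^1: 6 a_3 + 2 a_2 + 4 a_1 + 2 a_0 = 0  ->  6 a_3 = -2 a_2 - 4 a_1 - 2 a_0 = 3  ->  a_3 = 1/2
  x^2: 12 a_4 + 3 a_3 + 6 a_2 + 2 a_1 = 0  ->  12 a_4 = -3 a_3 - 6 a_2 - 2 a_1 = -17/2  ->  a_4 = -17/24
  x^3: 20 a_5 + 4 a_4 + 8 a_3 + 2 a_2 = 0  ->  20 a_5 = -4 a_4 - 8 a_3 - 2 a_2 = -25/6  ->  a_5 = -5/24
  x^4: 30 a_6 + 5 a_5 + 10 a_4 + 2 a_3 = 0  ->  30 a_6 = -5 a_5 - 10 a_4 - 2 a_3 = 57/8  ->  a_6 = 19/80
Truncated series: y(x) = -1 - x + (3/2) x^2 + (1/2) x^3 - (17/24) x^4 - (5/24) x^5 + (19/80) x^6 + O(x^7).

a_0 = -1; a_1 = -1; a_2 = 3/2; a_3 = 1/2; a_4 = -17/24; a_5 = -5/24; a_6 = 19/80


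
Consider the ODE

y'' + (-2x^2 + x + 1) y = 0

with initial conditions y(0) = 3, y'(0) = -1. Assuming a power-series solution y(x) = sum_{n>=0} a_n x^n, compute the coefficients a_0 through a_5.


Ansatz: y(x) = sum_{n>=0} a_n x^n, so y'(x) = sum_{n>=1} n a_n x^(n-1) and y''(x) = sum_{n>=2} n(n-1) a_n x^(n-2).
Substitute into P(x) y'' + Q(x) y' + R(x) y = 0 with P(x) = 1, Q(x) = 0, R(x) = -2x^2 + x + 1, and match powers of x.
Initial conditions: a_0 = 3, a_1 = -1.
Setting the coefficient of each power of x to zero and solving order by order (substituting the coefficients already found):
  x^0: 2 a_2 + a_0 = 0  ->  2 a_2 = -a_0 = -3  ->  a_2 = -3/2
  x^1: 6 a_3 + a_1 + a_0 = 0  ->  6 a_3 = -a_1 - a_0 = -2  ->  a_3 = -1/3
  x^2: 12 a_4 + a_2 + a_1 - 2 a_0 = 0  ->  12 a_4 = -a_2 - a_1 + 2 a_0 = 17/2  ->  a_4 = 17/24
  x^3: 20 a_5 + a_3 + a_2 - 2 a_1 = 0  ->  20 a_5 = -a_3 - a_2 + 2 a_1 = -1/6  ->  a_5 = -1/120
Truncated series: y(x) = 3 - x - (3/2) x^2 - (1/3) x^3 + (17/24) x^4 - (1/120) x^5 + O(x^6).

a_0 = 3; a_1 = -1; a_2 = -3/2; a_3 = -1/3; a_4 = 17/24; a_5 = -1/120


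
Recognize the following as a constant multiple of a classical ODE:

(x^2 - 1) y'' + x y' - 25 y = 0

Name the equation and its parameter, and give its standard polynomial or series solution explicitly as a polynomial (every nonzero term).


All three coefficients share the factor -1; dividing through by -1 gives  (1 - x^2) y'' - x y' + 25 y = 0.
This matches the Chebyshev equation (1 - x^2) y'' - x y' + n^2 y = 0 (note the -x y' term, not -2x y') with n^2 = 25, so n = 5; the polynomial solution is T_5(x).
With y = sum_k a_k x^k, matching x^k gives (k+2)(k+1) a_{k+2} = (k^2 - n^2) a_k = (k - 5)(k + 5) a_k. The right side vanishes at k = 5, so the series with the parity of 5 terminates at degree 5.
Standard normalization: leading coefficient of T_n is 2^(n-1), so a_5 = 2^4 = 16. Work downward with a_k = (k+1)(k+2) a_{k+2} / ((k - 5)(k + 5)):
  a_3 = (4)(5)(16) / ((3 - 5)(3 + 5)) = 320/(-16) = -20
  a_1 = (2)(3)(-20) / ((1 - 5)(1 + 5)) = -120/(-24) = 5
Hence T_5(x) = 16 x^5 - 20 x^3 + 5 x.

T_5(x); series = 16 x^5 - 20 x^3 + 5 x


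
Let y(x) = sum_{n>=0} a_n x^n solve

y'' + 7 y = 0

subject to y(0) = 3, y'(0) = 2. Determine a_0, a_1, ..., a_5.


Ansatz: y(x) = sum_{n>=0} a_n x^n, so y'(x) = sum_{n>=1} n a_n x^(n-1) and y''(x) = sum_{n>=2} n(n-1) a_n x^(n-2).
Substitute into P(x) y'' + Q(x) y' + R(x) y = 0 with P(x) = 1, Q(x) = 0, R(x) = 7, and match powers of x.
Initial conditions: a_0 = 3, a_1 = 2.
Setting the coefficient of each power of x to zero and solving order by order (substituting the coefficients already found):
  x^0: 2 a_2 + 7 a_0 = 0  ->  2 a_2 = -7 a_0 = -21  ->  a_2 = -21/2
  x^1: 6 a_3 + 7 a_1 = 0  ->  6 a_3 = -7 a_1 = -14  ->  a_3 = -7/3
  x^2: 12 a_4 + 7 a_2 = 0  ->  12 a_4 = -7 a_2 = 147/2  ->  a_4 = 49/8
  x^3: 20 a_5 + 7 a_3 = 0  ->  20 a_5 = -7 a_3 = 49/3  ->  a_5 = 49/60
Truncated series: y(x) = 3 + 2 x - (21/2) x^2 - (7/3) x^3 + (49/8) x^4 + (49/60) x^5 + O(x^6).

a_0 = 3; a_1 = 2; a_2 = -21/2; a_3 = -7/3; a_4 = 49/8; a_5 = 49/60


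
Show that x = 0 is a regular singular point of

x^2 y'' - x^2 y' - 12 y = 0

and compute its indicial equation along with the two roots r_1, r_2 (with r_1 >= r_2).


Divide by x^2 to reach normal form y'' + P_1(x) y' + P_2(x) y = 0 with P_1(x) = -1 and P_2(x) = -12/x^2.
x = 0 is a singular point because the y-coefficient -12/x^2 has a pole at x = 0.
It is a regular singular point because x P_1(x) = p(x) = -x and x^2 P_2(x) = q(x) = -12 are polynomials, hence analytic at x = 0.
p(0) = 0,  q(0) = -12.
Indicial equation: r(r-1) + p(0) r + q(0) = 0, i.e. r^2 + (p(0) - 1) r + q(0) = 0, i.e. r^2 - 1 r - 12 = 0.
Discriminant: (-1)^2 - 4(-12) = 49, so r = (1 ± 7)/2.
Solving: r_1 = 4, r_2 = -3.

indicial: r^2 - 1 r - 12 = 0; roots r_1 = 4, r_2 = -3


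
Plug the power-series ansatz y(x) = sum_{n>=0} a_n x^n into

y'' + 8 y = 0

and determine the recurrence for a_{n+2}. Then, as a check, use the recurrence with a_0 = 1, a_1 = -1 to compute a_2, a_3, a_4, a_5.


Substitute y = sum_n a_n x^n into y'' + (const) y = 0.
y''(x) = sum_{n>=0} (n+2)(n+1) a_{n+2} x^n.
The ODE becomes sum_n [(n+2)(n+1) a_{n+2} + 8 a_n] x^n = 0.
Setting each coefficient to zero gives the recurrence:
  (n+2)(n+1) a_{n+2} + 8 a_n = 0,
  a_{n+2} = -8 / ((n+1)(n+2)) a_n.

Check with a_0 = 1, a_1 = -1 (apply the recurrence for n = 0, 1, 2, 3): a_0 = 1, a_1 = -1, a_2 = -4, a_3 = 4/3, a_4 = 8/3, a_5 = -8/15.

a_{n+2} = -8/((n+1)(n+2)) * a_n; check: a_0 = 1, a_1 = -1, a_2 = -4, a_3 = 4/3, a_4 = 8/3, a_5 = -8/15


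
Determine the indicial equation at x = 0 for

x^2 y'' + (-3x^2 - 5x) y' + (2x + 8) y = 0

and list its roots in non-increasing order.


Divide by x^2 to reach normal form y'' + P_1(x) y' + P_2(x) y = 0 with P_1(x) = -3 - 5/x and P_2(x) = 2/x + 8/x^2.
x = 0 is a singular point because the y'-coefficient -3 - 5/x has a pole at x = 0 and the y-coefficient 2/x + 8/x^2 has a pole at x = 0.
It is a regular singular point because x P_1(x) = p(x) = -3x - 5 and x^2 P_2(x) = q(x) = 2x + 8 are polynomials, hence analytic at x = 0.
p(0) = -5,  q(0) = 8.
Indicial equation: r(r-1) + p(0) r + q(0) = 0, i.e. r^2 + (p(0) - 1) r + q(0) = 0, i.e. r^2 - 6 r + 8 = 0.
Discriminant: (-6)^2 - 4(8) = 4, so r = (6 ± 2)/2.
Solving: r_1 = 4, r_2 = 2.

indicial: r^2 - 6 r + 8 = 0; roots r_1 = 4, r_2 = 2


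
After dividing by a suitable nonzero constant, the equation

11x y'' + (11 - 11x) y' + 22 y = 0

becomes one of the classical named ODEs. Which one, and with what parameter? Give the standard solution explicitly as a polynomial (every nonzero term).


All three coefficients share the factor 11; dividing through by 11 gives  x y'' + (1 - x) y' + 2 y = 0.
This matches the Laguerre equation x y'' + (1 - x) y' + n y = 0 with n = 2; the polynomial solution is L_2(x).
With y = sum_k a_k x^k, matching x^k gives (k+1)k a_{k+1} + (k+1) a_{k+1} - k a_k + n a_k = 0, i.e. (k+1)^2 a_{k+1} = (k - n) a_k = (k - 2) a_k. The right side vanishes at k = 2, so the series terminates at degree 2.
Standard normalization L_n(0) = 1 gives a_0 = 1. Work upward with a_{k+1} = (k - 2) a_k / (k+1)^2:
  a_1 = (0 - 2)(1) / 1^2 = -2/1 = -2
  a_2 = (1 - 2)(-2) / 2^2 = 2/4 = 1/2
Hence L_2(x) = x^2/2 - 2 x + 1.

L_2(x); series = x^2/2 - 2 x + 1


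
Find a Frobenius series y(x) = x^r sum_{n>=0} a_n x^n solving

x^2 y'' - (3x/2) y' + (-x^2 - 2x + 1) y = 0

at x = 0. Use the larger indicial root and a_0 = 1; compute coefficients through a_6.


Write in Frobenius form y'' + (p(x)/x) y' + (q(x)/x^2) y = 0:
  p(x) = -3/2,  q(x) = -x^2 - 2x + 1.
Indicial equation: r(r-1) + (-3/2) r + (1) = 0 -> roots r_1 = 2, r_2 = 1/2.
Take r = r_1 = 2. Let y(x) = x^r sum_{n>=0} a_n x^n with a_0 = 1.
Substitute y = x^r sum a_n x^n and match x^{r+n}. The recurrence is
  D(n) a_n - 2 a_{n-1} - 1 a_{n-2} = 0,  where D(n) = (r+n)(r+n-1) + (-3/2)(r+n) + (1).
  a_n = [2 a_{n-1} + 1 a_{n-2}] / D(n).
Since the indicial polynomial factors as (r - r_1)(r - r_2), D(n) = (r_1 + n - r_1)(r_1 + n - r_2) = n(n + 3/2).
Evaluating step by step (a_0 = 1):
  n = 1: D(1) = 1(1 + 3/2) = 5/2; numerator = 2(1) = 2; a_1 = (2)/(5/2) = 4/5
  n = 2: D(2) = 2(2 + 3/2) = 7; numerator = 2(4/5) + 1(1) = 13/5; a_2 = (13/5)/(7) = 13/35
  n = 3: D(3) = 3(3 + 3/2) = 27/2; numerator = 2(13/35) + 1(4/5) = 54/35; a_3 = (54/35)/(27/2) = 4/35
  n = 4: D(4) = 4(4 + 3/2) = 22; numerator = 2(4/35) + 1(13/35) = 3/5; a_4 = (3/5)/(22) = 3/110
  n = 5: D(5) = 5(5 + 3/2) = 65/2; numerator = 2(3/110) + 1(4/35) = 13/77; a_5 = (13/77)/(65/2) = 2/385
  n = 6: D(6) = 6(6 + 3/2) = 45; numerator = 2(2/385) + 1(3/110) = 29/770; a_6 = (29/770)/(45) = 29/34650

r = 2; a_0 = 1; a_1 = 4/5; a_2 = 13/35; a_3 = 4/35; a_4 = 3/110; a_5 = 2/385; a_6 = 29/34650


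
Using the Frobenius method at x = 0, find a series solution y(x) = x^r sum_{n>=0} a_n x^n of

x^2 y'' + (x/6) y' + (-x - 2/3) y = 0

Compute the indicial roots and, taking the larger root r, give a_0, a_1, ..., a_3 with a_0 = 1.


Write in Frobenius form y'' + (p(x)/x) y' + (q(x)/x^2) y = 0:
  p(x) = 1/6,  q(x) = -x - 2/3.
Indicial equation: r(r-1) + (1/6) r + (-2/3) = 0 -> roots r_1 = 4/3, r_2 = -1/2.
Take r = r_1 = 4/3. Let y(x) = x^r sum_{n>=0} a_n x^n with a_0 = 1.
Substitute y = x^r sum a_n x^n and match x^{r+n}. The recurrence is
  D(n) a_n - 1 a_{n-1} = 0,  where D(n) = (r+n)(r+n-1) + (1/6)(r+n) + (-2/3).
  a_n = 1 / D(n) * a_{n-1}.
Since the indicial polynomial factors as (r - r_1)(r - r_2), D(n) = (r_1 + n - r_1)(r_1 + n - r_2) = n(n + 11/6).
Evaluating step by step (a_0 = 1):
  n = 1: D(1) = 1(1 + 11/6) = 17/6; numerator = 1(1) = 1; a_1 = (1)/(17/6) = 6/17
  n = 2: D(2) = 2(2 + 11/6) = 23/3; numerator = 1(6/17) = 6/17; a_2 = (6/17)/(23/3) = 18/391
  n = 3: D(3) = 3(3 + 11/6) = 29/2; numerator = 1(18/391) = 18/391; a_3 = (18/391)/(29/2) = 36/11339

r = 4/3; a_0 = 1; a_1 = 6/17; a_2 = 18/391; a_3 = 36/11339


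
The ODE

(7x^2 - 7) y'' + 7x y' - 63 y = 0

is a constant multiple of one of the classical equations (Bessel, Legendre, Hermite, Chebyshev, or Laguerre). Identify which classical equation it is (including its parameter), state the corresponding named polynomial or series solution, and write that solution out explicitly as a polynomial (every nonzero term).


All three coefficients share the factor -7; dividing through by -7 gives  (1 - x^2) y'' - x y' + 9 y = 0.
This matches the Chebyshev equation (1 - x^2) y'' - x y' + n^2 y = 0 (note the -x y' term, not -2x y') with n^2 = 9, so n = 3; the polynomial solution is T_3(x).
With y = sum_k a_k x^k, matching x^k gives (k+2)(k+1) a_{k+2} = (k^2 - n^2) a_k = (k - 3)(k + 3) a_k. The right side vanishes at k = 3, so the series with the parity of 3 terminates at degree 3.
Standard normalization: leading coefficient of T_n is 2^(n-1), so a_3 = 2^2 = 4. Work downward with a_k = (k+1)(k+2) a_{k+2} / ((k - 3)(k + 3)):
  a_1 = (2)(3)(4) / ((1 - 3)(1 + 3)) = 24/(-8) = -3
Hence T_3(x) = 4 x^3 - 3 x.

T_3(x); series = 4 x^3 - 3 x


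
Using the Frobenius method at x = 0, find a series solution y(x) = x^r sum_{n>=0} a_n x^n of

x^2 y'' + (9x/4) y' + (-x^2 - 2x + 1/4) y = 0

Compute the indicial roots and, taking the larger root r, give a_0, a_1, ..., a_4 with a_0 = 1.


Write in Frobenius form y'' + (p(x)/x) y' + (q(x)/x^2) y = 0:
  p(x) = 9/4,  q(x) = -x^2 - 2x + 1/4.
Indicial equation: r(r-1) + (9/4) r + (1/4) = 0 -> roots r_1 = -1/4, r_2 = -1.
Take r = r_1 = -1/4. Let y(x) = x^r sum_{n>=0} a_n x^n with a_0 = 1.
Substitute y = x^r sum a_n x^n and match x^{r+n}. The recurrence is
  D(n) a_n - 2 a_{n-1} - 1 a_{n-2} = 0,  where D(n) = (r+n)(r+n-1) + (9/4)(r+n) + (1/4).
  a_n = [2 a_{n-1} + 1 a_{n-2}] / D(n).
Since the indicial polynomial factors as (r - r_1)(r - r_2), D(n) = (r_1 + n - r_1)(r_1 + n - r_2) = n(n + 3/4).
Evaluating step by step (a_0 = 1):
  n = 1: D(1) = 1(1 + 3/4) = 7/4; numerator = 2(1) = 2; a_1 = (2)/(7/4) = 8/7
  n = 2: D(2) = 2(2 + 3/4) = 11/2; numerator = 2(8/7) + 1(1) = 23/7; a_2 = (23/7)/(11/2) = 46/77
  n = 3: D(3) = 3(3 + 3/4) = 45/4; numerator = 2(46/77) + 1(8/7) = 180/77; a_3 = (180/77)/(45/4) = 16/77
  n = 4: D(4) = 4(4 + 3/4) = 19; numerator = 2(16/77) + 1(46/77) = 78/77; a_4 = (78/77)/(19) = 78/1463

r = -1/4; a_0 = 1; a_1 = 8/7; a_2 = 46/77; a_3 = 16/77; a_4 = 78/1463


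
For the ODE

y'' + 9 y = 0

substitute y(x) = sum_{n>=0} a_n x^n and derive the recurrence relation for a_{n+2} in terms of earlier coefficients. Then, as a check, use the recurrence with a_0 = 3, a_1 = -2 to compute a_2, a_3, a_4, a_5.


Substitute y = sum_n a_n x^n into y'' + (const) y = 0.
y''(x) = sum_{n>=0} (n+2)(n+1) a_{n+2} x^n.
The ODE becomes sum_n [(n+2)(n+1) a_{n+2} + 9 a_n] x^n = 0.
Setting each coefficient to zero gives the recurrence:
  (n+2)(n+1) a_{n+2} + 9 a_n = 0,
  a_{n+2} = -9 / ((n+1)(n+2)) a_n.

Check with a_0 = 3, a_1 = -2 (apply the recurrence for n = 0, 1, 2, 3): a_0 = 3, a_1 = -2, a_2 = -27/2, a_3 = 3, a_4 = 81/8, a_5 = -27/20.

a_{n+2} = -9/((n+1)(n+2)) * a_n; check: a_0 = 3, a_1 = -2, a_2 = -27/2, a_3 = 3, a_4 = 81/8, a_5 = -27/20


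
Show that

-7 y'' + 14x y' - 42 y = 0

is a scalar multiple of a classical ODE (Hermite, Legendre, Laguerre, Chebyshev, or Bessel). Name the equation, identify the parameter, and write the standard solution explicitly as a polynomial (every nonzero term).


All three coefficients share the factor -7; dividing through by -7 gives  y'' - 2x y' + 6 y = 0.
This matches the Hermite equation y'' - 2x y' + 2n y = 0 with 2n = 6, so n = 3; the polynomial solution is H_3(x).
With y = sum_k a_k x^k, matching x^k gives (k+2)(k+1) a_{k+2} = 2(k - n) a_k = 2(k - 3) a_k. The right side vanishes at k = 3, so the series with the parity of 3 terminates at degree 3.
Standard normalization: leading coefficient of H_n is 2^n, so a_3 = 2^3 = 8. Work downward with a_k = (k+1)(k+2) a_{k+2} / (2(k - n)):
  a_1 = (2)(3)(8) / (2(1 - 3)) = 48/(-4) = -12
Hence H_3(x) = 8 x^3 - 12 x.

H_3(x); series = 8 x^3 - 12 x


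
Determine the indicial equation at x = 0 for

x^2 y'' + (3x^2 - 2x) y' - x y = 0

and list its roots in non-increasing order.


Divide by x^2 to reach normal form y'' + P_1(x) y' + P_2(x) y = 0 with P_1(x) = 3 - 2/x and P_2(x) = -1/x.
x = 0 is a singular point because the y'-coefficient 3 - 2/x has a pole at x = 0 and the y-coefficient -1/x has a pole at x = 0.
It is a regular singular point because x P_1(x) = p(x) = 3x - 2 and x^2 P_2(x) = q(x) = -x are polynomials, hence analytic at x = 0.
p(0) = -2,  q(0) = 0.
Indicial equation: r(r-1) + p(0) r + q(0) = 0, i.e. r^2 + (p(0) - 1) r + q(0) = 0, i.e. r^2 - 3 r = 0.
Discriminant: (-3)^2 - 4(0) = 9, so r = (3 ± 3)/2.
Solving: r_1 = 3, r_2 = 0.

indicial: r^2 - 3 r = 0; roots r_1 = 3, r_2 = 0


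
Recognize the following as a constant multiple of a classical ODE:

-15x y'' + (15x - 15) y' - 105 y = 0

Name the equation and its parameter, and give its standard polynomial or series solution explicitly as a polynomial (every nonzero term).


All three coefficients share the factor -15; dividing through by -15 gives  x y'' + (1 - x) y' + 7 y = 0.
This matches the Laguerre equation x y'' + (1 - x) y' + n y = 0 with n = 7; the polynomial solution is L_7(x).
With y = sum_k a_k x^k, matching x^k gives (k+1)k a_{k+1} + (k+1) a_{k+1} - k a_k + n a_k = 0, i.e. (k+1)^2 a_{k+1} = (k - n) a_k = (k - 7) a_k. The right side vanishes at k = 7, so the series terminates at degree 7.
Standard normalization L_n(0) = 1 gives a_0 = 1. Work upward with a_{k+1} = (k - 7) a_k / (k+1)^2:
  a_1 = (0 - 7)(1) / 1^2 = -7/1 = -7
  a_2 = (1 - 7)(-7) / 2^2 = 42/4 = 21/2
  a_3 = (2 - 7)(21/2) / 3^2 = (-105/2)/9 = -35/6
  a_4 = (3 - 7)(-35/6) / 4^2 = (70/3)/16 = 35/24
  a_5 = (4 - 7)(35/24) / 5^2 = (-35/8)/25 = -7/40
  a_6 = (5 - 7)(-7/40) / 6^2 = (7/20)/36 = 7/720
  a_7 = (6 - 7)(7/720) / 7^2 = (-7/720)/49 = -1/5040
Hence L_7(x) = -x^7/5040 + 7 x^6/720 - 7 x^5/40 + 35 x^4/24 - 35 x^3/6 + 21 x^2/2 - 7 x + 1.

L_7(x); series = -x^7/5040 + 7 x^6/720 - 7 x^5/40 + 35 x^4/24 - 35 x^3/6 + 21 x^2/2 - 7 x + 1


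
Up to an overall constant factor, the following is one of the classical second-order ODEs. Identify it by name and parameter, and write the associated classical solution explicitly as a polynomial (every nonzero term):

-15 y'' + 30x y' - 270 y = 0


All three coefficients share the factor -15; dividing through by -15 gives  y'' - 2x y' + 18 y = 0.
This matches the Hermite equation y'' - 2x y' + 2n y = 0 with 2n = 18, so n = 9; the polynomial solution is H_9(x).
With y = sum_k a_k x^k, matching x^k gives (k+2)(k+1) a_{k+2} = 2(k - n) a_k = 2(k - 9) a_k. The right side vanishes at k = 9, so the series with the parity of 9 terminates at degree 9.
Standard normalization: leading coefficient of H_n is 2^n, so a_9 = 2^9 = 512. Work downward with a_k = (k+1)(k+2) a_{k+2} / (2(k - n)):
  a_7 = (8)(9)(512) / (2(7 - 9)) = 36864/(-4) = -9216
  a_5 = (6)(7)(-9216) / (2(5 - 9)) = -387072/(-8) = 48384
  a_3 = (4)(5)(48384) / (2(3 - 9)) = 967680/(-12) = -80640
  a_1 = (2)(3)(-80640) / (2(1 - 9)) = -483840/(-16) = 30240
Hence H_9(x) = 512 x^9 - 9216 x^7 + 48384 x^5 - 80640 x^3 + 30240 x.

H_9(x); series = 512 x^9 - 9216 x^7 + 48384 x^5 - 80640 x^3 + 30240 x


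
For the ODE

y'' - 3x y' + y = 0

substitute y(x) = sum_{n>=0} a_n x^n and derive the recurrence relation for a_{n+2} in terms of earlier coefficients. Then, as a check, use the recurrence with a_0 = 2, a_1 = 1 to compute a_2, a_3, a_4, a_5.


Substitute y = sum_n a_n x^n.
y''(x) has coefficient (n+2)(n+1) a_{n+2} at x^n;
-3 x y'(x) has coefficient -3 n a_n at x^n (shift);
y(x) has coefficient 1 a_n at x^n.
Matching x^n: (n+2)(n+1) a_{n+2} + (-3n + 1) a_n = 0.
Thus a_{n+2} = (3n - 1) / ((n+1)(n+2)) * a_n.

Check with a_0 = 2, a_1 = 1 (apply the recurrence for n = 0, 1, 2, 3): a_0 = 2, a_1 = 1, a_2 = -1, a_3 = 1/3, a_4 = -5/12, a_5 = 2/15.

a_(n+2) = (3n - 1) / ((n+1)(n+2)) * a_n; check: a_0 = 2, a_1 = 1, a_2 = -1, a_3 = 1/3, a_4 = -5/12, a_5 = 2/15


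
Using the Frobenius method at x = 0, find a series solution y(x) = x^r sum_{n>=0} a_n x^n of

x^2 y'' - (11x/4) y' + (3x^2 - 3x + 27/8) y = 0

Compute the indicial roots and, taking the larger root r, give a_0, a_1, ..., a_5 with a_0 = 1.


Write in Frobenius form y'' + (p(x)/x) y' + (q(x)/x^2) y = 0:
  p(x) = -11/4,  q(x) = 3x^2 - 3x + 27/8.
Indicial equation: r(r-1) + (-11/4) r + (27/8) = 0 -> roots r_1 = 9/4, r_2 = 3/2.
Take r = r_1 = 9/4. Let y(x) = x^r sum_{n>=0} a_n x^n with a_0 = 1.
Substitute y = x^r sum a_n x^n and match x^{r+n}. The recurrence is
  D(n) a_n - 3 a_{n-1} + 3 a_{n-2} = 0,  where D(n) = (r+n)(r+n-1) + (-11/4)(r+n) + (27/8).
  a_n = [3 a_{n-1} - 3 a_{n-2}] / D(n).
Since the indicial polynomial factors as (r - r_1)(r - r_2), D(n) = (r_1 + n - r_1)(r_1 + n - r_2) = n(n + 3/4).
Evaluating step by step (a_0 = 1):
  n = 1: D(1) = 1(1 + 3/4) = 7/4; numerator = 3(1) = 3; a_1 = (3)/(7/4) = 12/7
  n = 2: D(2) = 2(2 + 3/4) = 11/2; numerator = 3(12/7) - 3(1) = 15/7; a_2 = (15/7)/(11/2) = 30/77
  n = 3: D(3) = 3(3 + 3/4) = 45/4; numerator = 3(30/77) - 3(12/7) = -306/77; a_3 = (-306/77)/(45/4) = -136/385
  n = 4: D(4) = 4(4 + 3/4) = 19; numerator = 3(-136/385) - 3(30/77) = -78/35; a_4 = (-78/35)/(19) = -78/665
  n = 5: D(5) = 5(5 + 3/4) = 115/4; numerator = 3(-78/665) - 3(-136/385) = 5178/7315; a_5 = (5178/7315)/(115/4) = 20712/841225

r = 9/4; a_0 = 1; a_1 = 12/7; a_2 = 30/77; a_3 = -136/385; a_4 = -78/665; a_5 = 20712/841225
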